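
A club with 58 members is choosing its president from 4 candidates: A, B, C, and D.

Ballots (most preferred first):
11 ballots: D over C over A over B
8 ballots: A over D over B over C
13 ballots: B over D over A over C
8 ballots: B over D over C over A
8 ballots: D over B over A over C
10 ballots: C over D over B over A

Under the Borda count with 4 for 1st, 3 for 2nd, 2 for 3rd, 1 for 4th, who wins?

A: 11×2 + 8×4 + 13×2 + 8×1 + 8×2 + 10×1 = 114
B: 11×1 + 8×2 + 13×4 + 8×4 + 8×3 + 10×2 = 155
C: 11×3 + 8×1 + 13×1 + 8×2 + 8×1 + 10×4 = 118
D: 11×4 + 8×3 + 13×3 + 8×3 + 8×4 + 10×3 = 193

D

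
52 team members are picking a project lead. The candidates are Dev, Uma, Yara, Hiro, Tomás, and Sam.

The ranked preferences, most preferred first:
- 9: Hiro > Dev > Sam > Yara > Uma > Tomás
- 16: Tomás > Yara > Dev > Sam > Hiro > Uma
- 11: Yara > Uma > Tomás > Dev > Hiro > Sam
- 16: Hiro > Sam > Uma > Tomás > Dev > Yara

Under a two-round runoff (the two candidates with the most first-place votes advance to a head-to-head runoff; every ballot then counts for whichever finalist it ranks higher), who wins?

Round 1 first-place votes: Dev 0, Uma 0, Yara 11, Hiro 25, Tomás 16, Sam 0. Hiro and Tomás advance.
Runoff: Hiro is ranked above Tomás on 25 ballots, Tomás above Hiro on 27.

Tomás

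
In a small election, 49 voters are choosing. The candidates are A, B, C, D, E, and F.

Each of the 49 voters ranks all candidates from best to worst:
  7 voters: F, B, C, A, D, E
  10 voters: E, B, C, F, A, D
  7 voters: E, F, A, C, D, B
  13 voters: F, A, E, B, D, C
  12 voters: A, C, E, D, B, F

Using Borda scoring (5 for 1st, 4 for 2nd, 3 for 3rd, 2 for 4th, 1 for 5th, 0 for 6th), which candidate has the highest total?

A: 7×2 + 10×1 + 7×3 + 13×4 + 12×5 = 157
B: 7×4 + 10×4 + 7×0 + 13×2 + 12×1 = 106
C: 7×3 + 10×3 + 7×2 + 13×0 + 12×4 = 113
D: 7×1 + 10×0 + 7×1 + 13×1 + 12×2 = 51
E: 7×0 + 10×5 + 7×5 + 13×3 + 12×3 = 160
F: 7×5 + 10×2 + 7×4 + 13×5 + 12×0 = 148

E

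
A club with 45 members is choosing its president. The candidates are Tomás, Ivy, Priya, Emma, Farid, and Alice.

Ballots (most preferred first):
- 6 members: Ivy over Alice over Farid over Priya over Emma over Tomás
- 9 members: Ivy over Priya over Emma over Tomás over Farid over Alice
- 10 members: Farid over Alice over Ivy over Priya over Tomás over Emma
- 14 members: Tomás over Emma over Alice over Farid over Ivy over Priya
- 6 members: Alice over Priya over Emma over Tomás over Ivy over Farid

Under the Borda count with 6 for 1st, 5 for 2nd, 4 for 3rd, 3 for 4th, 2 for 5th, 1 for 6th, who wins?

Alice

Tomás: 6×1 + 9×3 + 10×2 + 14×6 + 6×3 = 155
Ivy: 6×6 + 9×6 + 10×4 + 14×2 + 6×2 = 170
Priya: 6×3 + 9×5 + 10×3 + 14×1 + 6×5 = 137
Emma: 6×2 + 9×4 + 10×1 + 14×5 + 6×4 = 152
Farid: 6×4 + 9×2 + 10×6 + 14×3 + 6×1 = 150
Alice: 6×5 + 9×1 + 10×5 + 14×4 + 6×6 = 181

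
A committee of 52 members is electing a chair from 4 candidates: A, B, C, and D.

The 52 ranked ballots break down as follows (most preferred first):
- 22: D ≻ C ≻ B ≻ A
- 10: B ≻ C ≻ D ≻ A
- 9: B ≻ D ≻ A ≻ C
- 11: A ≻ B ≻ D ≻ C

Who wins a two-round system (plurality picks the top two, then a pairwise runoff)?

B

Round 1 first-place votes: A 11, B 19, C 0, D 22. D and B advance.
Runoff: D is ranked above B on 22 ballots, B above D on 30.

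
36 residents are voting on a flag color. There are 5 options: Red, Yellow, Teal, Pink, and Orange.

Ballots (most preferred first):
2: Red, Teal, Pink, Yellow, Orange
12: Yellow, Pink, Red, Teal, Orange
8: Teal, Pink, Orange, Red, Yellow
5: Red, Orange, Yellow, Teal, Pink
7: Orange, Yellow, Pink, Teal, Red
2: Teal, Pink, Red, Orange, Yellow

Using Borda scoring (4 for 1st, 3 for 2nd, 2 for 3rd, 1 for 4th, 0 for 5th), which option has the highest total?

Red: 2×4 + 12×2 + 8×1 + 5×4 + 7×0 + 2×2 = 64
Yellow: 2×1 + 12×4 + 8×0 + 5×2 + 7×3 + 2×0 = 81
Teal: 2×3 + 12×1 + 8×4 + 5×1 + 7×1 + 2×4 = 70
Pink: 2×2 + 12×3 + 8×3 + 5×0 + 7×2 + 2×3 = 84
Orange: 2×0 + 12×0 + 8×2 + 5×3 + 7×4 + 2×1 = 61

Pink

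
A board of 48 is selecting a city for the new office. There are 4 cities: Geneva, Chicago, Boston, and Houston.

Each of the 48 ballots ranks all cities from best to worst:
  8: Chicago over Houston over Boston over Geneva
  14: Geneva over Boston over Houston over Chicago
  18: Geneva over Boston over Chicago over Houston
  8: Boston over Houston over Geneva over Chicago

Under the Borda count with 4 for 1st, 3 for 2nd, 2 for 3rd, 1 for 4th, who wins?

Geneva: 8×1 + 14×4 + 18×4 + 8×2 = 152
Chicago: 8×4 + 14×1 + 18×2 + 8×1 = 90
Boston: 8×2 + 14×3 + 18×3 + 8×4 = 144
Houston: 8×3 + 14×2 + 18×1 + 8×3 = 94

Geneva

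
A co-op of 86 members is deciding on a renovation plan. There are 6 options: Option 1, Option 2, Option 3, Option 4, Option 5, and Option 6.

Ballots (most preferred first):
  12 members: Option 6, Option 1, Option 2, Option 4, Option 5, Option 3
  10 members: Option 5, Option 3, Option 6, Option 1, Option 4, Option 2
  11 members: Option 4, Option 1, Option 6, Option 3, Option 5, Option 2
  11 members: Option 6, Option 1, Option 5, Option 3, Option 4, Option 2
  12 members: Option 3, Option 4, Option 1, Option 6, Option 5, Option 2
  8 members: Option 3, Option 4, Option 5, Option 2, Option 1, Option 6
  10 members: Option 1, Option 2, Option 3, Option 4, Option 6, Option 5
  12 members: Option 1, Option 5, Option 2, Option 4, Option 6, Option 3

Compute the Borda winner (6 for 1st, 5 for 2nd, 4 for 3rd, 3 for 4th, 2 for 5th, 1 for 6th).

Option 1: 12×5 + 10×3 + 11×5 + 11×5 + 12×4 + 8×2 + 10×6 + 12×6 = 396
Option 2: 12×4 + 10×1 + 11×1 + 11×1 + 12×1 + 8×3 + 10×5 + 12×4 = 214
Option 3: 12×1 + 10×5 + 11×3 + 11×3 + 12×6 + 8×6 + 10×4 + 12×1 = 300
Option 4: 12×3 + 10×2 + 11×6 + 11×2 + 12×5 + 8×5 + 10×3 + 12×3 = 310
Option 5: 12×2 + 10×6 + 11×2 + 11×4 + 12×2 + 8×4 + 10×1 + 12×5 = 276
Option 6: 12×6 + 10×4 + 11×4 + 11×6 + 12×3 + 8×1 + 10×2 + 12×2 = 310

Option 1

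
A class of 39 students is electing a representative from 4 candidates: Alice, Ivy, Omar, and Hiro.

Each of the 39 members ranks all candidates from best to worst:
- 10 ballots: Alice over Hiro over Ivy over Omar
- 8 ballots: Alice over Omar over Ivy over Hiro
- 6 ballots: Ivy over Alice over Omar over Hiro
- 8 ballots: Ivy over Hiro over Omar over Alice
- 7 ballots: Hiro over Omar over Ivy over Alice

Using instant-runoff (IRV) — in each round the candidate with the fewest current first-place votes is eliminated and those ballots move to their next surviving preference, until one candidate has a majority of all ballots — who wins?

Ivy

Round 1: Alice 18, Ivy 14, Omar 0, Hiro 7. Omar eliminated.
Round 2: Alice 18, Ivy 14, Hiro 7. Hiro eliminated.
Round 3: Alice 18, Ivy 21. Ivy has a majority (≥20).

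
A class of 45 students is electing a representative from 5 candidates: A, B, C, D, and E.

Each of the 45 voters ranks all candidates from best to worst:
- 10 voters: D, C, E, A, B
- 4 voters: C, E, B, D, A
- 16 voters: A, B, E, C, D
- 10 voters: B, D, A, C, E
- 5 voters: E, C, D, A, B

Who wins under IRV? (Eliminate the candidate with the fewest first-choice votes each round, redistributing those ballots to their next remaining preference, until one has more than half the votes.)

D

Round 1: A 16, B 10, C 4, D 10, E 5. C eliminated.
Round 2: A 16, B 10, D 10, E 9. E eliminated.
Round 3: A 16, B 14, D 15. B eliminated.
Round 4: A 16, D 29. D has a majority (≥23).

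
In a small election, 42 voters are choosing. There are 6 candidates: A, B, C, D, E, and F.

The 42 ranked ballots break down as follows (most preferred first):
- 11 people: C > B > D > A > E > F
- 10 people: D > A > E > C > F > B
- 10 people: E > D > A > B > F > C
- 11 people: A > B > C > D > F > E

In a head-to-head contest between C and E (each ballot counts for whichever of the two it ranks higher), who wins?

C is ranked above E on 22 ballots; E above C on 20.

C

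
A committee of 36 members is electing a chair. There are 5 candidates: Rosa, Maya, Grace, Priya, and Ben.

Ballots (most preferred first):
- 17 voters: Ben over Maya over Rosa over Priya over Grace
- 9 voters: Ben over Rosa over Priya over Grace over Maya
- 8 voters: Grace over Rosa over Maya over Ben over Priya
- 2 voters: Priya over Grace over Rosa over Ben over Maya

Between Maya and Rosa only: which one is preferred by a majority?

Maya is ranked above Rosa on 17 ballots; Rosa above Maya on 19.

Rosa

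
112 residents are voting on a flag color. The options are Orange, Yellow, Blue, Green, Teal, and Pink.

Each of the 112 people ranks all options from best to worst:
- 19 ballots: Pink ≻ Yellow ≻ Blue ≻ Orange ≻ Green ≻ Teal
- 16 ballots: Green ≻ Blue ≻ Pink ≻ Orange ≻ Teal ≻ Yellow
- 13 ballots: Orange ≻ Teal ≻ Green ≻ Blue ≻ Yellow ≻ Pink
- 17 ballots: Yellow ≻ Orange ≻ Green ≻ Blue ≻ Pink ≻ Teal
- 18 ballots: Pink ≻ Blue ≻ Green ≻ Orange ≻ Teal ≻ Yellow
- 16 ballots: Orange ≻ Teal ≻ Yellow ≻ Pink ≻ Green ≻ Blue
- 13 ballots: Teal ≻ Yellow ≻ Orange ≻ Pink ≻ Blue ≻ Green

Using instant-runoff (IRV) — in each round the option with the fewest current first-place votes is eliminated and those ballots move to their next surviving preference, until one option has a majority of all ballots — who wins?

Round 1: Orange 29, Yellow 17, Blue 0, Green 16, Teal 13, Pink 37. Blue eliminated.
Round 2: Orange 29, Yellow 17, Green 16, Teal 13, Pink 37. Teal eliminated.
Round 3: Orange 29, Yellow 30, Green 16, Pink 37. Green eliminated.
Round 4: Orange 29, Yellow 30, Pink 53. Orange eliminated.
Round 5: Yellow 59, Pink 53. Yellow has a majority (≥57).

Yellow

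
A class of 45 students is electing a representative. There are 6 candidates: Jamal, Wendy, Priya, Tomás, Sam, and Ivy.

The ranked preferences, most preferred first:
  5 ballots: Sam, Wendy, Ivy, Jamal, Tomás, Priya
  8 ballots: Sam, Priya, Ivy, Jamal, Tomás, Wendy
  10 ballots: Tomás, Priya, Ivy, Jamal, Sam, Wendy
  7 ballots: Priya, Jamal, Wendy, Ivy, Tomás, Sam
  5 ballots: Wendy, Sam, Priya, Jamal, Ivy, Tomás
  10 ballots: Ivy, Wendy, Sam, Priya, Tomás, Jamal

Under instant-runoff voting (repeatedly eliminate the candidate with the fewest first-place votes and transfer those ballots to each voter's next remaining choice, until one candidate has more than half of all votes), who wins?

Round 1: Jamal 0, Wendy 5, Priya 7, Tomás 10, Sam 13, Ivy 10. Jamal eliminated.
Round 2: Wendy 5, Priya 7, Tomás 10, Sam 13, Ivy 10. Wendy eliminated.
Round 3: Priya 7, Tomás 10, Sam 18, Ivy 10. Priya eliminated.
Round 4: Tomás 10, Sam 18, Ivy 17. Tomás eliminated.
Round 5: Sam 18, Ivy 27. Ivy has a majority (≥23).

Ivy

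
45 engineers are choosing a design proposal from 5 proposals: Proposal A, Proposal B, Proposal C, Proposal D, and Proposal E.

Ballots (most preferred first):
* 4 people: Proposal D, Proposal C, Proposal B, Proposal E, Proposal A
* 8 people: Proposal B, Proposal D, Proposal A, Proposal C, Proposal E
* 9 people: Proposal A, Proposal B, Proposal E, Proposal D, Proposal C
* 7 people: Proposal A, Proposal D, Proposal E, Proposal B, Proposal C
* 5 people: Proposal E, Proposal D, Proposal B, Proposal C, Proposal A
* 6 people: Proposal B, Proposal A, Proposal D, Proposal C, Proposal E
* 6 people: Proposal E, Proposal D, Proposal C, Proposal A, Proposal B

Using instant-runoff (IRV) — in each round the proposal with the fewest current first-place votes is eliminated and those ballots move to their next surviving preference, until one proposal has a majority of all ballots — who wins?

Proposal B

Round 1: Proposal A 16, Proposal B 14, Proposal C 0, Proposal D 4, Proposal E 11. Proposal C eliminated.
Round 2: Proposal A 16, Proposal B 14, Proposal D 4, Proposal E 11. Proposal D eliminated.
Round 3: Proposal A 16, Proposal B 18, Proposal E 11. Proposal E eliminated.
Round 4: Proposal A 22, Proposal B 23. Proposal B has a majority (≥23).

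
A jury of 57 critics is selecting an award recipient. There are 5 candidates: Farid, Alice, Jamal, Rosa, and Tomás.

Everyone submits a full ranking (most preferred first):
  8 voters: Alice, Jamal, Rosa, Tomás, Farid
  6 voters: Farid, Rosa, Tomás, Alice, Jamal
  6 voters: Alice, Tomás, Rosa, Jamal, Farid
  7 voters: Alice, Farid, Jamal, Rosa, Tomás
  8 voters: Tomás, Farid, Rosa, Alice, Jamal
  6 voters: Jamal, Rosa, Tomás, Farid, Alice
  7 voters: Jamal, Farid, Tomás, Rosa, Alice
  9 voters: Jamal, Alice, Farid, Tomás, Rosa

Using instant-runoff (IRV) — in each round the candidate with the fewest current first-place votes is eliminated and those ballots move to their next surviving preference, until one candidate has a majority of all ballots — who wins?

Round 1: Farid 6, Alice 21, Jamal 22, Rosa 0, Tomás 8. Rosa eliminated.
Round 2: Farid 6, Alice 21, Jamal 22, Tomás 8. Farid eliminated.
Round 3: Alice 21, Jamal 22, Tomás 14. Tomás eliminated.
Round 4: Alice 35, Jamal 22. Alice has a majority (≥29).

Alice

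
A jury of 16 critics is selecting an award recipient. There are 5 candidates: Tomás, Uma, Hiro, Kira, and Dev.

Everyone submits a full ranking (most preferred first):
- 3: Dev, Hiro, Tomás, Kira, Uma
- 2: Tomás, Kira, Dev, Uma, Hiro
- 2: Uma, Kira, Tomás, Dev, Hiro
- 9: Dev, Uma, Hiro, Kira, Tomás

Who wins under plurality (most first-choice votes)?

First-place votes: Tomás 2, Uma 2, Hiro 0, Kira 0, Dev 12.

Dev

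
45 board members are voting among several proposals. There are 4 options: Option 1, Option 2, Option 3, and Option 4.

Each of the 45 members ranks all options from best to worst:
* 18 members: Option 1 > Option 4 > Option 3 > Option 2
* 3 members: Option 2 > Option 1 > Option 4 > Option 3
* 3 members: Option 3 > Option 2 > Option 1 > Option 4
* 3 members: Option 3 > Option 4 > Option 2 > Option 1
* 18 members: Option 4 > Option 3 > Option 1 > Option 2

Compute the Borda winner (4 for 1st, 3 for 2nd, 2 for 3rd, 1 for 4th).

Option 4

Option 1: 18×4 + 3×3 + 3×2 + 3×1 + 18×2 = 126
Option 2: 18×1 + 3×4 + 3×3 + 3×2 + 18×1 = 63
Option 3: 18×2 + 3×1 + 3×4 + 3×4 + 18×3 = 117
Option 4: 18×3 + 3×2 + 3×1 + 3×3 + 18×4 = 144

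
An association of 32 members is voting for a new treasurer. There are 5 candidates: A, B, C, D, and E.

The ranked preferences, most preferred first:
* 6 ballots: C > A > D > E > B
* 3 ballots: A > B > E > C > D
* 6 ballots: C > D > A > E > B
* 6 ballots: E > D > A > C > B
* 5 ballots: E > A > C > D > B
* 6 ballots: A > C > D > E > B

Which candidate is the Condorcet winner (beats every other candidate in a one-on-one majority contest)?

A

A vs B: 32–0
A vs C: 20–12
A vs D: 20–12
A vs E: 21–11
A beats every other candidate.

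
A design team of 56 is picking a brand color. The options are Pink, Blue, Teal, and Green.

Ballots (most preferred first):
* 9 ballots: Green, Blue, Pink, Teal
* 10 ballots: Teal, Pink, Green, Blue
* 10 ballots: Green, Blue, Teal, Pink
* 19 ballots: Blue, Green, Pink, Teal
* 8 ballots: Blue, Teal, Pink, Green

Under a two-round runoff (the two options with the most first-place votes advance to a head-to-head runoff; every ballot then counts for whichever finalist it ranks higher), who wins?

Green

Round 1 first-place votes: Pink 0, Blue 27, Teal 10, Green 19. Blue and Green advance.
Runoff: Blue is ranked above Green on 27 ballots, Green above Blue on 29.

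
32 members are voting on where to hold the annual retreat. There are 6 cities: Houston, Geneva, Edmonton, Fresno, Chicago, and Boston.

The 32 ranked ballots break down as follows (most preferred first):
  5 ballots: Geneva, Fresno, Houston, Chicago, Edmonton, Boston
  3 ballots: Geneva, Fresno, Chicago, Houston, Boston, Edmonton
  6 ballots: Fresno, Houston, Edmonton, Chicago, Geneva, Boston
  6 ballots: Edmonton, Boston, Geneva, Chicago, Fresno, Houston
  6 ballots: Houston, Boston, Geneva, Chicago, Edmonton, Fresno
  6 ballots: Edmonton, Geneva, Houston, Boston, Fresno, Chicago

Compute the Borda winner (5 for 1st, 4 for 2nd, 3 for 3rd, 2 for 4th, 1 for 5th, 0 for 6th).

Geneva

Houston: 5×3 + 3×2 + 6×4 + 6×0 + 6×5 + 6×3 = 93
Geneva: 5×5 + 3×5 + 6×1 + 6×3 + 6×3 + 6×4 = 106
Edmonton: 5×1 + 3×0 + 6×3 + 6×5 + 6×1 + 6×5 = 89
Fresno: 5×4 + 3×4 + 6×5 + 6×1 + 6×0 + 6×1 = 74
Chicago: 5×2 + 3×3 + 6×2 + 6×2 + 6×2 + 6×0 = 55
Boston: 5×0 + 3×1 + 6×0 + 6×4 + 6×4 + 6×2 = 63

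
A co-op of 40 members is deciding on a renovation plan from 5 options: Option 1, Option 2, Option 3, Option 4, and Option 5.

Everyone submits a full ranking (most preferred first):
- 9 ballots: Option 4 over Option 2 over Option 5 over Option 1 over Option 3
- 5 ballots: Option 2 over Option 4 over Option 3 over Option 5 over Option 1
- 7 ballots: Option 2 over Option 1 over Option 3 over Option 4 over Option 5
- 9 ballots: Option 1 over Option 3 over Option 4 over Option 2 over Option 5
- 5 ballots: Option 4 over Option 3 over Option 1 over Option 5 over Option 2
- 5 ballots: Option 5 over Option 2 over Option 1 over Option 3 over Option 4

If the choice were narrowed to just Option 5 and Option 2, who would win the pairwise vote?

Option 2

Option 5 is ranked above Option 2 on 10 ballots; Option 2 above Option 5 on 30.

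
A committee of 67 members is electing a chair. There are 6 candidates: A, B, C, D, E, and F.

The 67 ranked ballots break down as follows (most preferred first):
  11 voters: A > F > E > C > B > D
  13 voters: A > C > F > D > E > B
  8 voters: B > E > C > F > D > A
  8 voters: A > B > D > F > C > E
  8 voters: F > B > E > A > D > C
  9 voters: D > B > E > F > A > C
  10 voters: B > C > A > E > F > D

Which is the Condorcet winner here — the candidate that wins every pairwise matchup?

B vs A: 35–32
B vs C: 43–24
B vs D: 45–22
B vs E: 43–24
B vs F: 35–32
B beats every other candidate.

B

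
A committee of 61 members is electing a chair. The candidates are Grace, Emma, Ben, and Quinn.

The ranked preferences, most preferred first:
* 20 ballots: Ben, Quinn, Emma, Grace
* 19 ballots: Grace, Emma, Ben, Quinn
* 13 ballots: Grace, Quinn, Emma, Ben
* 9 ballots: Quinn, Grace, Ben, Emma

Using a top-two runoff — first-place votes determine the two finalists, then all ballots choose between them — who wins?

Grace

Round 1 first-place votes: Grace 32, Emma 0, Ben 20, Quinn 9. Grace and Ben advance.
Runoff: Grace is ranked above Ben on 41 ballots, Ben above Grace on 20.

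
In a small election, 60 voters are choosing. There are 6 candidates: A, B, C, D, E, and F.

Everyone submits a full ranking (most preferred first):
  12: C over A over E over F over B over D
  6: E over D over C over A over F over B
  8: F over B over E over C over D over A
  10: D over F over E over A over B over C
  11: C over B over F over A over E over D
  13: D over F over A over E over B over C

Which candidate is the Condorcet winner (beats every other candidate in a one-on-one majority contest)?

F vs A: 42–18
F vs B: 49–11
F vs C: 31–29
F vs D: 31–29
F vs E: 42–18
F beats every other candidate.

F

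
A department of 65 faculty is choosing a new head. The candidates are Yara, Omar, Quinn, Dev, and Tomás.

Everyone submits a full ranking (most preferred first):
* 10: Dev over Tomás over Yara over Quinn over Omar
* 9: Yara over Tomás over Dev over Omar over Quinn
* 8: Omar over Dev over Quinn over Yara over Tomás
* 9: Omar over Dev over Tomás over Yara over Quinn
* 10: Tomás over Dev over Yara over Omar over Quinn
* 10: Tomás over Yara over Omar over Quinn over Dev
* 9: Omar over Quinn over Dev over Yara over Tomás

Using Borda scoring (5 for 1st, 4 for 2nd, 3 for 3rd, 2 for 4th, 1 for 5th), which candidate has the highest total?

Yara: 10×3 + 9×5 + 8×2 + 9×2 + 10×3 + 10×4 + 9×2 = 197
Omar: 10×1 + 9×2 + 8×5 + 9×5 + 10×2 + 10×3 + 9×5 = 208
Quinn: 10×2 + 9×1 + 8×3 + 9×1 + 10×1 + 10×2 + 9×4 = 128
Dev: 10×5 + 9×3 + 8×4 + 9×4 + 10×4 + 10×1 + 9×3 = 222
Tomás: 10×4 + 9×4 + 8×1 + 9×3 + 10×5 + 10×5 + 9×1 = 220

Dev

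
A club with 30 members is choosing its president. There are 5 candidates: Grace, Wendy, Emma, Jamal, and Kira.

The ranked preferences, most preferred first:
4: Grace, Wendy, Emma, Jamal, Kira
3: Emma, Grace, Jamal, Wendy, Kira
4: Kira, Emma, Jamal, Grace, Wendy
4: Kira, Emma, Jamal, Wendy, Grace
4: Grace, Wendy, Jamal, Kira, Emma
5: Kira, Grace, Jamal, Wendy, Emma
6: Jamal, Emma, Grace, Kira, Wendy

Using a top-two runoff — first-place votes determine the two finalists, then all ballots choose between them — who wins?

Grace

Round 1 first-place votes: Grace 8, Wendy 0, Emma 3, Jamal 6, Kira 13. Kira and Grace advance.
Runoff: Kira is ranked above Grace on 13 ballots, Grace above Kira on 17.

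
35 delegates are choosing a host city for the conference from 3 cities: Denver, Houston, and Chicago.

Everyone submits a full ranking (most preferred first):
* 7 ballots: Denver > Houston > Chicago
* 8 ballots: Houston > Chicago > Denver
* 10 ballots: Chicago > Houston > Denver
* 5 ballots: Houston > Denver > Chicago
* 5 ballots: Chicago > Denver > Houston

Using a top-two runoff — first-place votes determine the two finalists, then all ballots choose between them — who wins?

Houston

Round 1 first-place votes: Denver 7, Houston 13, Chicago 15. Chicago and Houston advance.
Runoff: Chicago is ranked above Houston on 15 ballots, Houston above Chicago on 20.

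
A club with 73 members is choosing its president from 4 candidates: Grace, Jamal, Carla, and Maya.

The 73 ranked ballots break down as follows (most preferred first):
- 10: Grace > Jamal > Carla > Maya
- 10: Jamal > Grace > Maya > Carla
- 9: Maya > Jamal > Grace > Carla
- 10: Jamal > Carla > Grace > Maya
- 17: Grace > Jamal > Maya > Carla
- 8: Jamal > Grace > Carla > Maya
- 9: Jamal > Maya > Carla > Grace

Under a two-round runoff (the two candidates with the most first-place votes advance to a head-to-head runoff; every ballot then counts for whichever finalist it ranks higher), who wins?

Round 1 first-place votes: Grace 27, Jamal 37, Carla 0, Maya 9. Jamal and Grace advance.
Runoff: Jamal is ranked above Grace on 46 ballots, Grace above Jamal on 27.

Jamal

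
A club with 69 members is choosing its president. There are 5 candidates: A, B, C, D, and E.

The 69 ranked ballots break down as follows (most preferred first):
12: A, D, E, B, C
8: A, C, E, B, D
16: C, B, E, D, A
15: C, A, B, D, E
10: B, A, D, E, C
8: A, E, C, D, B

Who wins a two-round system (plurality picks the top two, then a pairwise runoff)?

Round 1 first-place votes: A 28, B 10, C 31, D 0, E 0. C and A advance.
Runoff: C is ranked above A on 31 ballots, A above C on 38.

A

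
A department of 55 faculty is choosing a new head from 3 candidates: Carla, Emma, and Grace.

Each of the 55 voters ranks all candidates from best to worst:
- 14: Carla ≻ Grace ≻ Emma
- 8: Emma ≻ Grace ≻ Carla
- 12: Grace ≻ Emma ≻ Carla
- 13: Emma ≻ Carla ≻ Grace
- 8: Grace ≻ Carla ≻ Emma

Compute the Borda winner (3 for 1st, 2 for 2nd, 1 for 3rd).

Carla: 14×3 + 8×1 + 12×1 + 13×2 + 8×2 = 104
Emma: 14×1 + 8×3 + 12×2 + 13×3 + 8×1 = 109
Grace: 14×2 + 8×2 + 12×3 + 13×1 + 8×3 = 117

Grace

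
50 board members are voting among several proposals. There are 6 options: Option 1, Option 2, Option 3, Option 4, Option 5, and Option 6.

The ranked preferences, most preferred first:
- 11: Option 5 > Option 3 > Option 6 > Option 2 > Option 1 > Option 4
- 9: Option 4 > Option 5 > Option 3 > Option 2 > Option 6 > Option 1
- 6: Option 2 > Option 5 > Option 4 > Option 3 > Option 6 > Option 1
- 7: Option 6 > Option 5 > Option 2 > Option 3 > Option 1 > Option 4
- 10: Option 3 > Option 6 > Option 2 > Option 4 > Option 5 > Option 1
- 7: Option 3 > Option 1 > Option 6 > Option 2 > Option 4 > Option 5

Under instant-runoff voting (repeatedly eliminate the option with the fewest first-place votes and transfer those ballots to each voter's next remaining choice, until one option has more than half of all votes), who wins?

Option 5

Round 1: Option 1 0, Option 2 6, Option 3 17, Option 4 9, Option 5 11, Option 6 7. Option 1 eliminated.
Round 2: Option 2 6, Option 3 17, Option 4 9, Option 5 11, Option 6 7. Option 2 eliminated.
Round 3: Option 3 17, Option 4 9, Option 5 17, Option 6 7. Option 6 eliminated.
Round 4: Option 3 17, Option 4 9, Option 5 24. Option 4 eliminated.
Round 5: Option 3 17, Option 5 33. Option 5 has a majority (≥26).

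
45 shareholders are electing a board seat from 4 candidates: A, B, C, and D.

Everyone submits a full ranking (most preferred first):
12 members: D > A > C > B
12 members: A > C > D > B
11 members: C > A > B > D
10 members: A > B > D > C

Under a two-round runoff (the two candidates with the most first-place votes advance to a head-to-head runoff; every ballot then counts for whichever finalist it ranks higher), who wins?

A

Round 1 first-place votes: A 22, B 0, C 11, D 12. A and D advance.
Runoff: A is ranked above D on 33 ballots, D above A on 12.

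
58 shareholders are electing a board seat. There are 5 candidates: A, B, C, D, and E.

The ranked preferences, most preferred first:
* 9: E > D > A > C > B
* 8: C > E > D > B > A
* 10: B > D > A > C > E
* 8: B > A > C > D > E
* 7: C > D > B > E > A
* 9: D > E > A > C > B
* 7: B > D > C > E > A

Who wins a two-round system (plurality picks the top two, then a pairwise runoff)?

C

Round 1 first-place votes: A 0, B 25, C 15, D 9, E 9. B and C advance.
Runoff: B is ranked above C on 25 ballots, C above B on 33.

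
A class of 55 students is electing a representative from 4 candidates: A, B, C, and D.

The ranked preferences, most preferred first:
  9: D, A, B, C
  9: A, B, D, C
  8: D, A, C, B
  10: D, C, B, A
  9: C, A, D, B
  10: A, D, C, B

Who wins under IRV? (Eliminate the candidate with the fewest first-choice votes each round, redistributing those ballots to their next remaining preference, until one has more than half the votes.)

A

Round 1: A 19, B 0, C 9, D 27. B eliminated.
Round 2: A 19, C 9, D 27. C eliminated.
Round 3: A 28, D 27. A has a majority (≥28).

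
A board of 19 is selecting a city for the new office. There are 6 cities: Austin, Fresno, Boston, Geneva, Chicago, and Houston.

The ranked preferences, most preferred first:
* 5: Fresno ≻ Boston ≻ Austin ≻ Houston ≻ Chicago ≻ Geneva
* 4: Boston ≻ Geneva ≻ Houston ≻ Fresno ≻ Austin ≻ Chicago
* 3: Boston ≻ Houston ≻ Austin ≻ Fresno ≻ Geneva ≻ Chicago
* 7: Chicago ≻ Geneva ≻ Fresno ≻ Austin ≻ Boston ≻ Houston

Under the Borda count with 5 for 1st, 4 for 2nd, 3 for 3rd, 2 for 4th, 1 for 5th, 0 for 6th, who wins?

Austin: 5×3 + 4×1 + 3×3 + 7×2 = 42
Fresno: 5×5 + 4×2 + 3×2 + 7×3 = 60
Boston: 5×4 + 4×5 + 3×5 + 7×1 = 62
Geneva: 5×0 + 4×4 + 3×1 + 7×4 = 47
Chicago: 5×1 + 4×0 + 3×0 + 7×5 = 40
Houston: 5×2 + 4×3 + 3×4 + 7×0 = 34

Boston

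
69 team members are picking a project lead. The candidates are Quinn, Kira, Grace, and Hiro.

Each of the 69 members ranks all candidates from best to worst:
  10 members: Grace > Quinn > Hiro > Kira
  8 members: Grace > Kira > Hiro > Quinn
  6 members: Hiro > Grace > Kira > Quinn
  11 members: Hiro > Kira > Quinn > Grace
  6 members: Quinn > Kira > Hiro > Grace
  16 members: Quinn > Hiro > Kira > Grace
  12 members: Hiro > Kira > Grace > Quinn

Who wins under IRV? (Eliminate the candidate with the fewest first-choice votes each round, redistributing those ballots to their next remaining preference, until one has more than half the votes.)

Round 1: Quinn 22, Kira 0, Grace 18, Hiro 29. Kira eliminated.
Round 2: Quinn 22, Grace 18, Hiro 29. Grace eliminated.
Round 3: Quinn 32, Hiro 37. Hiro has a majority (≥35).

Hiro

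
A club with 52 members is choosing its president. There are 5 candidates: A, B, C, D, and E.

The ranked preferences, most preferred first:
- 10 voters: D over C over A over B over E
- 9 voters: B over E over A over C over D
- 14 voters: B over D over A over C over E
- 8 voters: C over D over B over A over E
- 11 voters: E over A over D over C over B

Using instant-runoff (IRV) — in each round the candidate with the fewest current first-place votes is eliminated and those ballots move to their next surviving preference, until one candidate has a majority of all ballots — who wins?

Round 1: A 0, B 23, C 8, D 10, E 11. A eliminated.
Round 2: B 23, C 8, D 10, E 11. C eliminated.
Round 3: B 23, D 18, E 11. E eliminated.
Round 4: B 23, D 29. D has a majority (≥27).

D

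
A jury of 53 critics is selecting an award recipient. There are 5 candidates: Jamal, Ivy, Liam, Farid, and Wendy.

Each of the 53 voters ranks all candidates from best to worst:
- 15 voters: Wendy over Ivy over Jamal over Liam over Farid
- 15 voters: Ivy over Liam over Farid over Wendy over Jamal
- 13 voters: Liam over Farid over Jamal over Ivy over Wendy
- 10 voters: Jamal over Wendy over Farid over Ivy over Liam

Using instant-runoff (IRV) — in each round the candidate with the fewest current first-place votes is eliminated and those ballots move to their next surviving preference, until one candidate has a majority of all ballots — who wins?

Round 1: Jamal 10, Ivy 15, Liam 13, Farid 0, Wendy 15. Farid eliminated.
Round 2: Jamal 10, Ivy 15, Liam 13, Wendy 15. Jamal eliminated.
Round 3: Ivy 15, Liam 13, Wendy 25. Liam eliminated.
Round 4: Ivy 28, Wendy 25. Ivy has a majority (≥27).

Ivy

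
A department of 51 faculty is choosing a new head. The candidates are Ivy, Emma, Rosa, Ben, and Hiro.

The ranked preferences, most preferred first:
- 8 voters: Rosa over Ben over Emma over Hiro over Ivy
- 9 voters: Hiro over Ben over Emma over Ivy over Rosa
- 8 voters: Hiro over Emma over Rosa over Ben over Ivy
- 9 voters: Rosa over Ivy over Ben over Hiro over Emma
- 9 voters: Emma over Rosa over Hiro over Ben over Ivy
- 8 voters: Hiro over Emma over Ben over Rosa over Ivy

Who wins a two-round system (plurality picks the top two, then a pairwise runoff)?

Rosa

Round 1 first-place votes: Ivy 0, Emma 9, Rosa 17, Ben 0, Hiro 25. Hiro and Rosa advance.
Runoff: Hiro is ranked above Rosa on 25 ballots, Rosa above Hiro on 26.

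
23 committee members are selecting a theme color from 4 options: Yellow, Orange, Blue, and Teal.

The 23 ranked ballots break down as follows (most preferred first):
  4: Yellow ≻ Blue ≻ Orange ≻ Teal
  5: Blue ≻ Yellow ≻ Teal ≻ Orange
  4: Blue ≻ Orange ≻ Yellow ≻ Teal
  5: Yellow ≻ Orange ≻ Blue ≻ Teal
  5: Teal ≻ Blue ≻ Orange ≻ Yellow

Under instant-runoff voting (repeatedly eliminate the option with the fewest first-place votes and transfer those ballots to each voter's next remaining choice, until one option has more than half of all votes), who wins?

Blue

Round 1: Yellow 9, Orange 0, Blue 9, Teal 5. Orange eliminated.
Round 2: Yellow 9, Blue 9, Teal 5. Teal eliminated.
Round 3: Yellow 9, Blue 14. Blue has a majority (≥12).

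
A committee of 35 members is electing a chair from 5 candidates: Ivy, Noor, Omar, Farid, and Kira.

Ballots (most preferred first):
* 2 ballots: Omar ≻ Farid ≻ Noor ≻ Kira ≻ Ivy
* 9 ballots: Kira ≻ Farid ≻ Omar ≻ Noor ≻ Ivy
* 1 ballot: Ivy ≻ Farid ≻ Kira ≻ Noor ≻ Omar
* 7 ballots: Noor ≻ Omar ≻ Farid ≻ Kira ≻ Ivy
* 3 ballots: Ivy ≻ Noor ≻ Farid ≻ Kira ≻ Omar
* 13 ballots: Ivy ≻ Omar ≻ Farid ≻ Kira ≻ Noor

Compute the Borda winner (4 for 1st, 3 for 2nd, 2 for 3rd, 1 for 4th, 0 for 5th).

Omar

Ivy: 2×0 + 9×0 + 1×4 + 7×0 + 3×4 + 13×4 = 68
Noor: 2×2 + 9×1 + 1×1 + 7×4 + 3×3 + 13×0 = 51
Omar: 2×4 + 9×2 + 1×0 + 7×3 + 3×0 + 13×3 = 86
Farid: 2×3 + 9×3 + 1×3 + 7×2 + 3×2 + 13×2 = 82
Kira: 2×1 + 9×4 + 1×2 + 7×1 + 3×1 + 13×1 = 63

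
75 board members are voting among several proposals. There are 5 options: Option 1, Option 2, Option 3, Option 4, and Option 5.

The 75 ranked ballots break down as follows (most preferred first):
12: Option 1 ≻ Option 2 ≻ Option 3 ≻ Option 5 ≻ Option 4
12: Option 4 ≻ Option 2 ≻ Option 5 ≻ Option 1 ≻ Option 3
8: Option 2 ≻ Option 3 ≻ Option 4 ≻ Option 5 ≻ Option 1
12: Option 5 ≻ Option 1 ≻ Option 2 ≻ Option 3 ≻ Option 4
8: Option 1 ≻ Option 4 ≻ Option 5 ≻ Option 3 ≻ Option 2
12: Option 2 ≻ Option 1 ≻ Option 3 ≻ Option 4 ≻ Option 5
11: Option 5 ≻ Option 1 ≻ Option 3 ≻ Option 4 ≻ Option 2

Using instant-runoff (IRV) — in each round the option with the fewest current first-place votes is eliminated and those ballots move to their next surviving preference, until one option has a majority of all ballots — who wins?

Option 2

Round 1: Option 1 20, Option 2 20, Option 3 0, Option 4 12, Option 5 23. Option 3 eliminated.
Round 2: Option 1 20, Option 2 20, Option 4 12, Option 5 23. Option 4 eliminated.
Round 3: Option 1 20, Option 2 32, Option 5 23. Option 1 eliminated.
Round 4: Option 2 44, Option 5 31. Option 2 has a majority (≥38).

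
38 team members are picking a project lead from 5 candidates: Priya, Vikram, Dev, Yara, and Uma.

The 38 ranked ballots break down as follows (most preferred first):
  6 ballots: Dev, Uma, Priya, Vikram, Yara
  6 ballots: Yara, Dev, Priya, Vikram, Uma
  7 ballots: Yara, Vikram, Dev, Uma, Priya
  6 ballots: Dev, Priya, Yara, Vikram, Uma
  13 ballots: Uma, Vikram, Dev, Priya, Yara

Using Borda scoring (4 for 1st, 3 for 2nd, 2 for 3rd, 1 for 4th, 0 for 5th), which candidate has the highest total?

Priya: 6×2 + 6×2 + 7×0 + 6×3 + 13×1 = 55
Vikram: 6×1 + 6×1 + 7×3 + 6×1 + 13×3 = 78
Dev: 6×4 + 6×3 + 7×2 + 6×4 + 13×2 = 106
Yara: 6×0 + 6×4 + 7×4 + 6×2 + 13×0 = 64
Uma: 6×3 + 6×0 + 7×1 + 6×0 + 13×4 = 77

Dev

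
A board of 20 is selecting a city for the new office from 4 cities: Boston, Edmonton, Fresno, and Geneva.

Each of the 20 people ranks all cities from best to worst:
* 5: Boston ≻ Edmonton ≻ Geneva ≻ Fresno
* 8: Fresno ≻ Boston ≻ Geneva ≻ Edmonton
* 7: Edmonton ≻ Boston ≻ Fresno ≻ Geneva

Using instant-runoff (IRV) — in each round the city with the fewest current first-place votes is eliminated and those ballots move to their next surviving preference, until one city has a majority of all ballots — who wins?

Round 1: Boston 5, Edmonton 7, Fresno 8, Geneva 0. Geneva eliminated.
Round 2: Boston 5, Edmonton 7, Fresno 8. Boston eliminated.
Round 3: Edmonton 12, Fresno 8. Edmonton has a majority (≥11).

Edmonton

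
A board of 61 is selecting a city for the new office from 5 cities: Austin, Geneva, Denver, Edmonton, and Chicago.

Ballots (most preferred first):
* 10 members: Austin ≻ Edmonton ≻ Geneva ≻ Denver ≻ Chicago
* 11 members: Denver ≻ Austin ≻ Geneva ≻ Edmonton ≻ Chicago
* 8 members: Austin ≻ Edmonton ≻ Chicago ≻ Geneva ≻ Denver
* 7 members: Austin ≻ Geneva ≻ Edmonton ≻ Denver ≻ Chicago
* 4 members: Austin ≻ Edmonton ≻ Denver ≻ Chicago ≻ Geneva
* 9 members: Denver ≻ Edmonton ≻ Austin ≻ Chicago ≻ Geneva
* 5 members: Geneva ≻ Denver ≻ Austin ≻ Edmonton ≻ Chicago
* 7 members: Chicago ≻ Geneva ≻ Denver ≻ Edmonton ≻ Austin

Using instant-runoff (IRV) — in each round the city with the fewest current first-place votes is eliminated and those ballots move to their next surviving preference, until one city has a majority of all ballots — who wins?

Round 1: Austin 29, Geneva 5, Denver 20, Edmonton 0, Chicago 7. Edmonton eliminated.
Round 2: Austin 29, Geneva 5, Denver 20, Chicago 7. Geneva eliminated.
Round 3: Austin 29, Denver 25, Chicago 7. Chicago eliminated.
Round 4: Austin 29, Denver 32. Denver has a majority (≥31).

Denver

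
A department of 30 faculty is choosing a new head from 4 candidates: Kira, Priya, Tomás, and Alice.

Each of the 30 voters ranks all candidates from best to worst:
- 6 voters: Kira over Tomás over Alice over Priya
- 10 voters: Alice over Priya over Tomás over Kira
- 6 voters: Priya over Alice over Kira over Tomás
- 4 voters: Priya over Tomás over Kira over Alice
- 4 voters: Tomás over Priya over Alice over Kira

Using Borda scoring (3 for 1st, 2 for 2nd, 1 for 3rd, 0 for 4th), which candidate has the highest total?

Priya

Kira: 6×3 + 10×0 + 6×1 + 4×1 + 4×0 = 28
Priya: 6×0 + 10×2 + 6×3 + 4×3 + 4×2 = 58
Tomás: 6×2 + 10×1 + 6×0 + 4×2 + 4×3 = 42
Alice: 6×1 + 10×3 + 6×2 + 4×0 + 4×1 = 52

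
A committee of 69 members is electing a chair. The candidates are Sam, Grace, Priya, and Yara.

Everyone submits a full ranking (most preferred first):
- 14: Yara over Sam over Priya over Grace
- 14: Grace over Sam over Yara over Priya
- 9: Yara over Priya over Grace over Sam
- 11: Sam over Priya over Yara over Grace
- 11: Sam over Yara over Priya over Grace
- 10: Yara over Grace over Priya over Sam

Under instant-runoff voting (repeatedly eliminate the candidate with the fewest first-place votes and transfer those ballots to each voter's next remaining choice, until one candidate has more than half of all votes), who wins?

Sam

Round 1: Sam 22, Grace 14, Priya 0, Yara 33. Priya eliminated.
Round 2: Sam 22, Grace 14, Yara 33. Grace eliminated.
Round 3: Sam 36, Yara 33. Sam has a majority (≥35).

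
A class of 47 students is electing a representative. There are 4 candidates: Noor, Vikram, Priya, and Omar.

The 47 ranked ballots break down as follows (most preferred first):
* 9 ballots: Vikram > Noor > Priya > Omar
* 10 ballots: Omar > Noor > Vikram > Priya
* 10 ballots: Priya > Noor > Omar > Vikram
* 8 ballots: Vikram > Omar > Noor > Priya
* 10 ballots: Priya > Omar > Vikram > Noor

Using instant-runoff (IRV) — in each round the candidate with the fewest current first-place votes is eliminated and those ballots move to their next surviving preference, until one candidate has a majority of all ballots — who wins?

Round 1: Noor 0, Vikram 17, Priya 20, Omar 10. Noor eliminated.
Round 2: Vikram 17, Priya 20, Omar 10. Omar eliminated.
Round 3: Vikram 27, Priya 20. Vikram has a majority (≥24).

Vikram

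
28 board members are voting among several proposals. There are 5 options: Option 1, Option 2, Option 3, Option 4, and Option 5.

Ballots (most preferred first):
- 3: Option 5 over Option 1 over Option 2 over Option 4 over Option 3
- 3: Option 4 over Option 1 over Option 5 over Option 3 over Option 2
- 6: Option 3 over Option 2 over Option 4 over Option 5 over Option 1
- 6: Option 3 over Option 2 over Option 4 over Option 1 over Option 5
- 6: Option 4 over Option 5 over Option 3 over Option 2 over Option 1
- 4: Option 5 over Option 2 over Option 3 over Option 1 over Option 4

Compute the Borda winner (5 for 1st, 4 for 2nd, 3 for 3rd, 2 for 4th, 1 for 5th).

Option 3

Option 1: 3×4 + 3×4 + 6×1 + 6×2 + 6×1 + 4×2 = 56
Option 2: 3×3 + 3×1 + 6×4 + 6×4 + 6×2 + 4×4 = 88
Option 3: 3×1 + 3×2 + 6×5 + 6×5 + 6×3 + 4×3 = 99
Option 4: 3×2 + 3×5 + 6×3 + 6×3 + 6×5 + 4×1 = 91
Option 5: 3×5 + 3×3 + 6×2 + 6×1 + 6×4 + 4×5 = 86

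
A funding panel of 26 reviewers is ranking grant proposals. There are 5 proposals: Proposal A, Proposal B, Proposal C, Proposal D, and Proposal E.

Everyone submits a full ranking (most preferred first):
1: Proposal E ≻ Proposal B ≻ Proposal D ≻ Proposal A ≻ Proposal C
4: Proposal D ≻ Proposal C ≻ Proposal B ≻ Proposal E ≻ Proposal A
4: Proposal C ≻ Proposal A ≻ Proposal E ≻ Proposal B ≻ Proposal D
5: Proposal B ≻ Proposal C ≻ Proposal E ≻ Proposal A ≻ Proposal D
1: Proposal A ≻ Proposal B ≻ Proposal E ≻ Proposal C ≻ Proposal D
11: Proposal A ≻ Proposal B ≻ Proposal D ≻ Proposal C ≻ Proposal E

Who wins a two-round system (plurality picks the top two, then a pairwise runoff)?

Proposal A

Round 1 first-place votes: Proposal A 12, Proposal B 5, Proposal C 4, Proposal D 4, Proposal E 1. Proposal A and Proposal B advance.
Runoff: Proposal A is ranked above Proposal B on 16 ballots, Proposal B above Proposal A on 10.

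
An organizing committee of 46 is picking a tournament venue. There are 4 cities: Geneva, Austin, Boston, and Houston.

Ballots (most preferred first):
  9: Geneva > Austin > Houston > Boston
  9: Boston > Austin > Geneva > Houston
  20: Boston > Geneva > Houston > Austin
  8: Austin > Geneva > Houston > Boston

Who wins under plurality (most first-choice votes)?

First-place votes: Geneva 9, Austin 8, Boston 29, Houston 0.

Boston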